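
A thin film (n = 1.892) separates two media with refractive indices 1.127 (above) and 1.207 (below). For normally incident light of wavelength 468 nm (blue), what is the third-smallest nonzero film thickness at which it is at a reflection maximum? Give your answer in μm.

0.309 μm

Ray reflecting at the top interface goes from n = 1.127 toward n = 1.892: a half-wave phase shift.
At the lower boundary (n = 1.892 to n = 1.207) the reflected ray undergoes no phase shift.
Exactly one π shift → a net half-wave offset.
For strong reflection here: 2 n t = (m + ½) λ.
The third-smallest nonzero thickness corresponds to m = 2: t = (m + ½) λ / (2 n) = 2.50 × 468 / (2 × 1.892) = 309 nm.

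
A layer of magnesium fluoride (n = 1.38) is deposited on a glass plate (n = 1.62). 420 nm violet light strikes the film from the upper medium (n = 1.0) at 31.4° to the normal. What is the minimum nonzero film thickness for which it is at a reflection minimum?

Ray reflecting at the top interface goes from n = 1.0 toward n = 1.38: a half-wave phase shift.
Bottom surface (1.38 → 1.62): reflection off a higher-index medium gives a half-wave phase shift.
Net: no relative phase inversion (both shifts match).
With no net inversion, destructive interference in reflection requires 2 n t cos θ_r = (m + ½) λ.
Snell's law: 1.0 sin 31.4° = 1.38 sin θ_r → sin θ_r = 0.378, cos θ_r = 0.926.
Minimum at m = 0: t = λ / (4 n cos θ_r) = 420 / (4 × 1.38 × 0.926) = 82.2 nm.

82.2 nm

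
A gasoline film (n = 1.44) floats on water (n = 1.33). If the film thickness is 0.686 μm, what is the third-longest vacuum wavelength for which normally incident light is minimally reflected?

Ray reflecting at the top interface goes from n = 1.0 toward n = 1.44: a half-wave phase shift.
Bottom surface (1.44 → 1.33): reflection off a lower-index medium gives no phase shift.
Exactly one π shift → a net half-wave offset.
With one net inversion, destructive interference in reflection requires 2 n t = m λ.
λ = 2 n t / m. The third-longest wavelength is m = 3: λ = 2 × 1.44 × 686 / 3.00 = 659 nm.

659 nm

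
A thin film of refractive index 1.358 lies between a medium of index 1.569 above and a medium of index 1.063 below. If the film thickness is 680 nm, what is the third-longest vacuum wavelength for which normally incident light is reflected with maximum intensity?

616 nm

At the upper boundary (n = 1.569 to n = 1.358) the reflected ray undergoes no phase shift.
Bottom surface (1.358 → 1.063): reflection off a lower-index medium gives no phase shift.
The two reflections carry the same phase change, so no net offset.
For bright reflection here: 2 n t = m λ.
λ = 2 n t / m. The third-longest wavelength is m = 3: λ = 2 × 1.358 × 680 / 3.00 = 616 nm.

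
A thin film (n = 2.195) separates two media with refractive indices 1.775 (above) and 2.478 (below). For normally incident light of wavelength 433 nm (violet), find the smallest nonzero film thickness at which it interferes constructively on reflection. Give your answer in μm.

0.0986 μm

Ray reflecting at the top interface goes from n = 1.775 toward n = 2.195: a half-wave phase shift.
Bottom surface (2.195 → 2.478): reflection off a higher-index medium gives a half-wave phase shift.
Zero or two π shifts → no net half-wave offset.
With no net inversion, constructive interference in reflection requires 2 n t = m λ.
Minimum nonzero at m = 1: t = λ / (2 n) = 433 / (2 × 2.195) = 98.6 nm.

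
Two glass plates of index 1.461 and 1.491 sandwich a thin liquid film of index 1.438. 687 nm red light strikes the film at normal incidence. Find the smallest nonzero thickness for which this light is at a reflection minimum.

Top surface (1.461 → 1.438): reflection off a lower-index medium gives no phase shift.
At the lower boundary (n = 1.438 to n = 1.491) the reflected ray undergoes a half-wave phase shift.
The two reflections differ by half a wavelength.
For dark reflection here: 2 n t = m λ.
The smallest nonzero thickness corresponds to m = 1: t = m λ / (2 n) = 1.00 × 687 / (2 × 1.438) = 239 nm.

239 nm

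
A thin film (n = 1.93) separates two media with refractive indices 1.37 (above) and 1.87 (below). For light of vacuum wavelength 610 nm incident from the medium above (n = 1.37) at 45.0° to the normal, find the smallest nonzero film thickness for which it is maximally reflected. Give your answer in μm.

0.0914 μm

At the upper boundary (n = 1.37 to n = 1.93) the reflected ray undergoes a half-wave phase shift.
At the lower boundary (n = 1.93 to n = 1.87) the reflected ray undergoes no phase shift.
Exactly one π shift → a net half-wave offset.
So the condition for constructive reflection is 2 n t cos θ_r = (m + ½) λ.
Snell's law: 1.37 sin 45.0° = 1.93 sin θ_r → sin θ_r = 0.502, cos θ_r = 0.865.
Minimum at m = 0: t = λ / (4 n cos θ_r) = 610 / (4 × 1.93 × 0.865) = 91.4 nm.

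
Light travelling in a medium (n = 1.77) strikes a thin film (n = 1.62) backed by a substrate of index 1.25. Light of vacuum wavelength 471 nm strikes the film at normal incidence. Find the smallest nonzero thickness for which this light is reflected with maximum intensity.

At the upper boundary (n = 1.77 to n = 1.62) the reflected ray undergoes no phase shift.
Ray reflecting at the bottom interface goes from n = 1.62 toward n = 1.25: no phase shift.
Zero or two π shifts → no net half-wave offset.
For maximum reflection here: 2 n t = m λ.
The smallest nonzero thickness corresponds to m = 1: t = m λ / (2 n) = 1.00 × 471 / (2 × 1.62) = 145 nm.

145 nm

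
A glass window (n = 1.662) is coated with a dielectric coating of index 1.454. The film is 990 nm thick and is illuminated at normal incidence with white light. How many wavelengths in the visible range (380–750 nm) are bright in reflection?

4

Top surface (1.0 → 1.454): reflection off a higher-index medium gives a half-wave phase shift.
Bottom surface (1.454 → 1.662): reflection off a higher-index medium gives a half-wave phase shift.
Net: no relative phase inversion (both shifts match).
With no net inversion, constructive interference in reflection requires 2 n t = m λ.
λ = 2 n t / m = 2879 / m nm.
m=3: 960 nm (IR); m=4: 720 nm (visible); m=5: 576 nm (visible); m=6: 480 nm (visible); m=7: 411 nm (visible); m=8: 360 nm (UV).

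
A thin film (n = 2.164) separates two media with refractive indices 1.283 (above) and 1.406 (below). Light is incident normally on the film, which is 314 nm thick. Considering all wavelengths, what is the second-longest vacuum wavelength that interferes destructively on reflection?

679 nm

Ray reflecting at the top interface goes from n = 1.283 toward n = 2.164: a half-wave phase shift.
Bottom surface (2.164 → 1.406): reflection off a lower-index medium gives no phase shift.
Net: one phase inversion between the two reflected rays.
With one net inversion, destructive interference in reflection requires 2 n t = m λ.
λ = 2 n t / m. The second-longest wavelength is m = 2: λ = 2 × 2.164 × 314 / 2.00 = 679 nm.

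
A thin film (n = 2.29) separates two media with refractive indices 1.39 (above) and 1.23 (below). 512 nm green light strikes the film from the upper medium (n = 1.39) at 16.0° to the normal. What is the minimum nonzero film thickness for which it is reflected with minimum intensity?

Ray reflecting at the top interface goes from n = 1.39 toward n = 2.29: a half-wave phase shift.
Ray reflecting at the bottom interface goes from n = 2.29 toward n = 1.23: no phase shift.
Exactly one π shift → a net half-wave offset.
With one net inversion, destructive interference in reflection requires 2 n t cos θ_r = m λ.
Snell's law: 1.39 sin 16.0° = 2.29 sin θ_r → sin θ_r = 0.167, cos θ_r = 0.986.
Minimum nonzero at m = 1: t = λ / (2 n cos θ_r) = 512 / (2 × 2.29 × 0.986) = 113 nm.

113 nm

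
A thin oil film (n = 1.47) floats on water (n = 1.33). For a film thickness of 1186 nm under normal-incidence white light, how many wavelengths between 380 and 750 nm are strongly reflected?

4

At the upper boundary (n = 1.0 to n = 1.47) the reflected ray undergoes a half-wave phase shift.
At the lower boundary (n = 1.47 to n = 1.33) the reflected ray undergoes no phase shift.
The two reflections differ by half a wavelength.
So the condition for constructive reflection is 2 n t = (m + ½) λ.
λ = 2 n t / (m + ½) = 3487 / (m + ½) nm.
m=4: 775 nm (IR); m=5: 634 nm (visible); m=6: 536 nm (visible); m=7: 465 nm (visible); m=8: 410 nm (visible); m=9: 367 nm (UV).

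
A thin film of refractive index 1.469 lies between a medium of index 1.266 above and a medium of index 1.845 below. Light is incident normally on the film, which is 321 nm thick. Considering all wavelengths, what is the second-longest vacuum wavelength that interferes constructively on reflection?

472 nm

Ray reflecting at the top interface goes from n = 1.266 toward n = 1.469: a half-wave phase shift.
Ray reflecting at the bottom interface goes from n = 1.469 toward n = 1.845: a half-wave phase shift.
The two reflections carry the same phase change, so no net offset.
For strong reflection here: 2 n t = m λ.
λ = 2 n t / m. The second-longest wavelength is m = 2: λ = 2 × 1.469 × 321 / 2.00 = 472 nm.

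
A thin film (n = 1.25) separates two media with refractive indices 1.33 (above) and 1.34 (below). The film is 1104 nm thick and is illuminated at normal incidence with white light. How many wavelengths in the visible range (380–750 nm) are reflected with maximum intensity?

3

At the upper boundary (n = 1.33 to n = 1.25) the reflected ray undergoes no phase shift.
Bottom surface (1.25 → 1.34): reflection off a higher-index medium gives a half-wave phase shift.
The two reflections differ by half a wavelength.
With one net inversion, constructive interference in reflection requires 2 n t = (m + ½) λ.
λ = 2 n t / (m + ½) = 2760 / (m + ½) nm.
m=3: 789 nm (IR); m=4: 613 nm (visible); m=5: 502 nm (visible); m=6: 425 nm (visible); m=7: 368 nm (UV).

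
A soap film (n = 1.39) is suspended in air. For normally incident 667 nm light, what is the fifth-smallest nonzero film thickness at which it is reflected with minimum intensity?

Top surface (1.0 → 1.39): reflection off a higher-index medium gives a half-wave phase shift.
Ray reflecting at the bottom interface goes from n = 1.39 toward n = 1.0: no phase shift.
Net: one phase inversion between the two reflected rays.
With one net inversion, destructive interference in reflection requires 2 n t = m λ.
The fifth-smallest nonzero thickness corresponds to m = 5: t = m λ / (2 n) = 5.00 × 667 / (2 × 1.39) = 1200 nm.

1200 nm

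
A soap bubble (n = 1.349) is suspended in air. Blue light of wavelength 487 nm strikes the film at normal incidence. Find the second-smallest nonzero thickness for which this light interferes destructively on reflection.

361 nm

Top surface (1.0 → 1.349): reflection off a higher-index medium gives a half-wave phase shift.
Ray reflecting at the bottom interface goes from n = 1.349 toward n = 1.0: no phase shift.
Exactly one π shift → a net half-wave offset.
So the condition for destructive reflection is 2 n t = m λ.
The second-smallest nonzero thickness corresponds to m = 2: t = m λ / (2 n) = 2.00 × 487 / (2 × 1.349) = 361 nm.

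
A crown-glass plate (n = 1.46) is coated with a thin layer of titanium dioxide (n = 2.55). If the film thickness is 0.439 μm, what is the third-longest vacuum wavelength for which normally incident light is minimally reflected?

Ray reflecting at the top interface goes from n = 1.0 toward n = 2.55: a half-wave phase shift.
At the lower boundary (n = 2.55 to n = 1.46) the reflected ray undergoes no phase shift.
Exactly one π shift → a net half-wave offset.
So the condition for destructive reflection is 2 n t = m λ.
λ = 2 n t / m. The third-longest wavelength is m = 3: λ = 2 × 2.55 × 439 / 3.00 = 746 nm.

746 nm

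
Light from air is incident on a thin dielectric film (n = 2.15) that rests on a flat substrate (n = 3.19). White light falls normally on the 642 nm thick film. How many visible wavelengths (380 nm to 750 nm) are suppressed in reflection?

Ray reflecting at the top interface goes from n = 1.0 toward n = 2.15: a half-wave phase shift.
Ray reflecting at the bottom interface goes from n = 2.15 toward n = 3.19: a half-wave phase shift.
Net: no relative phase inversion (both shifts match).
So the condition for destructive reflection is 2 n t = (m + ½) λ.
λ = 2 n t / (m + ½) = 2761 / (m + ½) nm.
m=3: 789 nm (IR); m=4: 613 nm (visible); m=5: 502 nm (visible); m=6: 425 nm (visible); m=7: 368 nm (UV).

3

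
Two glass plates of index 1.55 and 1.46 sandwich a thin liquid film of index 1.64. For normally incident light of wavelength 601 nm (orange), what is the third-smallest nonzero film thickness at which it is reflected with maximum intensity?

At the upper boundary (n = 1.55 to n = 1.64) the reflected ray undergoes a half-wave phase shift.
Bottom surface (1.64 → 1.46): reflection off a lower-index medium gives no phase shift.
The two reflections differ by half a wavelength.
So the condition for constructive reflection is 2 n t = (m + ½) λ.
The third-smallest nonzero thickness corresponds to m = 2: t = (m + ½) λ / (2 n) = 2.50 × 601 / (2 × 1.64) = 458 nm.

458 nm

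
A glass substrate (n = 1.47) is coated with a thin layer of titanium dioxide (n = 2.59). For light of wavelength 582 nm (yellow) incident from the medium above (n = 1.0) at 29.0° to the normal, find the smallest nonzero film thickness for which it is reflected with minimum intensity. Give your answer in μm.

Ray reflecting at the top interface goes from n = 1.0 toward n = 2.59: a half-wave phase shift.
At the lower boundary (n = 2.59 to n = 1.47) the reflected ray undergoes no phase shift.
The two reflections differ by half a wavelength.
With one net inversion, destructive interference in reflection requires 2 n t cos θ_r = m λ.
Snell's law: 1.0 sin 29.0° = 2.59 sin θ_r → sin θ_r = 0.187, cos θ_r = 0.982.
Minimum nonzero at m = 1: t = λ / (2 n cos θ_r) = 582 / (2 × 2.59 × 0.982) = 114 nm.

0.114 μm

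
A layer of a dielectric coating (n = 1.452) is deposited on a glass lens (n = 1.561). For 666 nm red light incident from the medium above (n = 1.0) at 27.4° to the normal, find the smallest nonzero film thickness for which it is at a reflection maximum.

242 nm

Ray reflecting at the top interface goes from n = 1.0 toward n = 1.452: a half-wave phase shift.
At the lower boundary (n = 1.452 to n = 1.561) the reflected ray undergoes a half-wave phase shift.
Net: no relative phase inversion (both shifts match).
So the condition for constructive reflection is 2 n t cos θ_r = m λ.
Snell's law: 1.0 sin 27.4° = 1.452 sin θ_r → sin θ_r = 0.317, cos θ_r = 0.948.
Minimum nonzero at m = 1: t = λ / (2 n cos θ_r) = 666 / (2 × 1.452 × 0.948) = 242 nm.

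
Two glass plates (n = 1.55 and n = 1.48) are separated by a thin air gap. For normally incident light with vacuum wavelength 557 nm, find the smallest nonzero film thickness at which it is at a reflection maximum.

Ray reflecting at the top interface goes from n = 1.55 toward n = 1.0: no phase shift.
Ray reflecting at the bottom interface goes from n = 1.0 toward n = 1.48: a half-wave phase shift.
The two reflections differ by half a wavelength.
With one net inversion, constructive interference in reflection requires 2 n t = (m + ½) λ.
Minimum at m = 0: t = λ / (4 n) = 557 / (4 × 1.0) = 139 nm.

139 nm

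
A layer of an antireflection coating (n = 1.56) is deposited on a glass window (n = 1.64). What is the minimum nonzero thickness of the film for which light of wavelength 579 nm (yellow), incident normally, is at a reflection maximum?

Ray reflecting at the top interface goes from n = 1.0 toward n = 1.56: a half-wave phase shift.
Bottom surface (1.56 → 1.64): reflection off a higher-index medium gives a half-wave phase shift.
Net: no relative phase inversion (both shifts match).
So the condition for constructive reflection is 2 n t = m λ.
Minimum nonzero at m = 1: t = λ / (2 n) = 579 / (2 × 1.56) = 186 nm.

186 nm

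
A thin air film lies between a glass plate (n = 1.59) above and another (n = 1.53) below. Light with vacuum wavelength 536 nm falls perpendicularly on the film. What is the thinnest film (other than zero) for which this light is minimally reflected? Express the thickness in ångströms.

At the upper boundary (n = 1.59 to n = 1.0) the reflected ray undergoes no phase shift.
Bottom surface (1.0 → 1.53): reflection off a higher-index medium gives a half-wave phase shift.
The two reflections differ by half a wavelength.
For dark reflection here: 2 n t = m λ.
Minimum nonzero at m = 1: t = λ / (2 n) = 536 / (2 × 1.0) = 268 nm.

2680 Å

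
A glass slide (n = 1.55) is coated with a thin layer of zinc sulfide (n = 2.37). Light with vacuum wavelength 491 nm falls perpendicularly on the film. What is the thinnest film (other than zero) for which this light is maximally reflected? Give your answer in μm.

0.0518 μm

Ray reflecting at the top interface goes from n = 1.0 toward n = 2.37: a half-wave phase shift.
Bottom surface (2.37 → 1.55): reflection off a lower-index medium gives no phase shift.
Exactly one π shift → a net half-wave offset.
For strong reflection here: 2 n t = (m + ½) λ.
Minimum at m = 0: t = λ / (4 n) = 491 / (4 × 2.37) = 51.8 nm.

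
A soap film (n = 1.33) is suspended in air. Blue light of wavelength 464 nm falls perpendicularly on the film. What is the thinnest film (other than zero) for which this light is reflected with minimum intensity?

At the upper boundary (n = 1.0 to n = 1.33) the reflected ray undergoes a half-wave phase shift.
Ray reflecting at the bottom interface goes from n = 1.33 toward n = 1.0: no phase shift.
Net: one phase inversion between the two reflected rays.
For dark reflection here: 2 n t = m λ.
Minimum nonzero at m = 1: t = λ / (2 n) = 464 / (2 × 1.33) = 174 nm.

174 nm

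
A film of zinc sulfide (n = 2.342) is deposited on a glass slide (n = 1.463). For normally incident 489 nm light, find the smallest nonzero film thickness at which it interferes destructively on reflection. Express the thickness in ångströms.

1044 Å

Ray reflecting at the top interface goes from n = 1.0 toward n = 2.342: a half-wave phase shift.
Bottom surface (2.342 → 1.463): reflection off a lower-index medium gives no phase shift.
The two reflections differ by half a wavelength.
So the condition for destructive reflection is 2 n t = m λ.
Minimum nonzero at m = 1: t = λ / (2 n) = 489 / (2 × 2.342) = 104 nm.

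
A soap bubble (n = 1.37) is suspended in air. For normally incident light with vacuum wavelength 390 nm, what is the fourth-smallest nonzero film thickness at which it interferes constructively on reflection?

498 nm

Top surface (1.0 → 1.37): reflection off a higher-index medium gives a half-wave phase shift.
Bottom surface (1.37 → 1.0): reflection off a lower-index medium gives no phase shift.
Exactly one π shift → a net half-wave offset.
With one net inversion, constructive interference in reflection requires 2 n t = (m + ½) λ.
The fourth-smallest nonzero thickness corresponds to m = 3: t = (m + ½) λ / (2 n) = 3.50 × 390 / (2 × 1.37) = 498 nm.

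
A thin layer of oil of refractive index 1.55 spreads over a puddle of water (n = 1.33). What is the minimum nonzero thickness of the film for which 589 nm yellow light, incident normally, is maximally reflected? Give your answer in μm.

At the upper boundary (n = 1.0 to n = 1.55) the reflected ray undergoes a half-wave phase shift.
Bottom surface (1.55 → 1.33): reflection off a lower-index medium gives no phase shift.
Exactly one π shift → a net half-wave offset.
With one net inversion, constructive interference in reflection requires 2 n t = (m + ½) λ.
Minimum at m = 0: t = λ / (4 n) = 589 / (4 × 1.55) = 95.0 nm.

0.0950 μm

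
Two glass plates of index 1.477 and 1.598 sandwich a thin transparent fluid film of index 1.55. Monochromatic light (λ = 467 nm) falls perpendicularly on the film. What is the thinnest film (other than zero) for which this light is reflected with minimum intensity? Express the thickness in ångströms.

753 Å

Top surface (1.477 → 1.55): reflection off a higher-index medium gives a half-wave phase shift.
At the lower boundary (n = 1.55 to n = 1.598) the reflected ray undergoes a half-wave phase shift.
Zero or two π shifts → no net half-wave offset.
So the condition for destructive reflection is 2 n t = (m + ½) λ.
Minimum at m = 0: t = λ / (4 n) = 467 / (4 × 1.55) = 75.3 nm.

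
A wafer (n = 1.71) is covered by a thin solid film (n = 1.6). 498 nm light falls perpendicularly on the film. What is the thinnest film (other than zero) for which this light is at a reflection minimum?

Ray reflecting at the top interface goes from n = 1.0 toward n = 1.6: a half-wave phase shift.
Bottom surface (1.6 → 1.71): reflection off a higher-index medium gives a half-wave phase shift.
The two reflections carry the same phase change, so no net offset.
With no net inversion, destructive interference in reflection requires 2 n t = (m + ½) λ.
Minimum at m = 0: t = λ / (4 n) = 498 / (4 × 1.6) = 77.8 nm.

77.8 nm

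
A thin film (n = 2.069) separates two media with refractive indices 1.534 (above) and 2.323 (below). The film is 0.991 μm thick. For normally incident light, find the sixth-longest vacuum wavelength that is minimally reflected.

Ray reflecting at the top interface goes from n = 1.534 toward n = 2.069: a half-wave phase shift.
At the lower boundary (n = 2.069 to n = 2.323) the reflected ray undergoes a half-wave phase shift.
Zero or two π shifts → no net half-wave offset.
So the condition for destructive reflection is 2 n t = (m + ½) λ.
λ = 2 n t / (m + ½). The sixth-longest wavelength is m = 5: λ = 2 × 2.069 × 991 / 5.50 = 746 nm.

746 nm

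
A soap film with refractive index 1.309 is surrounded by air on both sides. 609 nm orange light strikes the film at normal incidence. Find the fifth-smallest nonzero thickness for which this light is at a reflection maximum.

1047 nm

Ray reflecting at the top interface goes from n = 1.0 toward n = 1.309: a half-wave phase shift.
Bottom surface (1.309 → 1.0): reflection off a lower-index medium gives no phase shift.
Net: one phase inversion between the two reflected rays.
So the condition for constructive reflection is 2 n t = (m + ½) λ.
The fifth-smallest nonzero thickness corresponds to m = 4: t = (m + ½) λ / (2 n) = 4.50 × 609 / (2 × 1.309) = 1047 nm.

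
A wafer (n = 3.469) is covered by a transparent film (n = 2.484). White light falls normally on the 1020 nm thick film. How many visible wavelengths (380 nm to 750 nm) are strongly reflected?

Top surface (1.0 → 2.484): reflection off a higher-index medium gives a half-wave phase shift.
Ray reflecting at the bottom interface goes from n = 2.484 toward n = 3.469: a half-wave phase shift.
Zero or two π shifts → no net half-wave offset.
With no net inversion, constructive interference in reflection requires 2 n t = m λ.
λ = 2 n t / m = 5067 / m nm.
m=6: 845 nm (IR); m=7: 724 nm (visible); m=8: 633 nm (visible); m=9: 563 nm (visible); m=10: 507 nm (visible); m=11: 461 nm (visible); m=12: 422 nm (visible); m=13: 390 nm (visible); m=14: 362 nm (UV).

7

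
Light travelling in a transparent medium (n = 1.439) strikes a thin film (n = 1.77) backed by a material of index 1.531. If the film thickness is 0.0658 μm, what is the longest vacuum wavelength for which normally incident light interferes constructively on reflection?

Ray reflecting at the top interface goes from n = 1.439 toward n = 1.77: a half-wave phase shift.
Ray reflecting at the bottom interface goes from n = 1.77 toward n = 1.531: no phase shift.
The two reflections differ by half a wavelength.
For bright reflection here: 2 n t = (m + ½) λ.
λ = 2 n t / (m + ½). The longest wavelength is m = 0: λ = 2 × 1.77 × 65.8 / 0.500 = 466 nm.

466 nm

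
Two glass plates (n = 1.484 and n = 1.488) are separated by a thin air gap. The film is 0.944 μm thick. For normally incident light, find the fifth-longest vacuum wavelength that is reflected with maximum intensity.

420 nm

At the upper boundary (n = 1.484 to n = 1.0) the reflected ray undergoes no phase shift.
Bottom surface (1.0 → 1.488): reflection off a higher-index medium gives a half-wave phase shift.
The two reflections differ by half a wavelength.
With one net inversion, constructive interference in reflection requires 2 n t = (m + ½) λ.
λ = 2 n t / (m + ½). The fifth-longest wavelength is m = 4: λ = 2 × 1.0 × 944 / 4.50 = 420 nm.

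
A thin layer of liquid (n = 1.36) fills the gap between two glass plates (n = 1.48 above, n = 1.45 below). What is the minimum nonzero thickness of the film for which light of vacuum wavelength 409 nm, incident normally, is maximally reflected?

Top surface (1.48 → 1.36): reflection off a lower-index medium gives no phase shift.
Bottom surface (1.36 → 1.45): reflection off a higher-index medium gives a half-wave phase shift.
Exactly one π shift → a net half-wave offset.
With one net inversion, constructive interference in reflection requires 2 n t = (m + ½) λ.
Minimum at m = 0: t = λ / (4 n) = 409 / (4 × 1.36) = 75.2 nm.

75.2 nm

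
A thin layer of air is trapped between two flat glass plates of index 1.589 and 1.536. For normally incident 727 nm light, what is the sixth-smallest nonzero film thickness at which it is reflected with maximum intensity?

Ray reflecting at the top interface goes from n = 1.589 toward n = 1.0: no phase shift.
At the lower boundary (n = 1.0 to n = 1.536) the reflected ray undergoes a half-wave phase shift.
The two reflections differ by half a wavelength.
With one net inversion, constructive interference in reflection requires 2 n t = (m + ½) λ.
The sixth-smallest nonzero thickness corresponds to m = 5: t = (m + ½) λ / (2 n) = 5.50 × 727 / (2 × 1.0) = 1999 nm.

1999 nm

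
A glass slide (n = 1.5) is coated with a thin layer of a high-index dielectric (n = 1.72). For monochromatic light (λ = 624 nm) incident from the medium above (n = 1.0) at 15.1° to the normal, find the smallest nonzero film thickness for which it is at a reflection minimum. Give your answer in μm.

0.184 μm

Ray reflecting at the top interface goes from n = 1.0 toward n = 1.72: a half-wave phase shift.
Ray reflecting at the bottom interface goes from n = 1.72 toward n = 1.5: no phase shift.
Exactly one π shift → a net half-wave offset.
With one net inversion, destructive interference in reflection requires 2 n t cos θ_r = m λ.
Snell's law: 1.0 sin 15.1° = 1.72 sin θ_r → sin θ_r = 0.151, cos θ_r = 0.988.
Minimum nonzero at m = 1: t = λ / (2 n cos θ_r) = 624 / (2 × 1.72 × 0.988) = 184 nm.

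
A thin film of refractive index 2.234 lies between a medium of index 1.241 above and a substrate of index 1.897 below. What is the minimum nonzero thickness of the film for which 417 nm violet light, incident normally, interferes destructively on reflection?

93.3 nm

Ray reflecting at the top interface goes from n = 1.241 toward n = 2.234: a half-wave phase shift.
Bottom surface (2.234 → 1.897): reflection off a lower-index medium gives no phase shift.
The two reflections differ by half a wavelength.
So the condition for destructive reflection is 2 n t = m λ.
Minimum nonzero at m = 1: t = λ / (2 n) = 417 / (2 × 2.234) = 93.3 nm.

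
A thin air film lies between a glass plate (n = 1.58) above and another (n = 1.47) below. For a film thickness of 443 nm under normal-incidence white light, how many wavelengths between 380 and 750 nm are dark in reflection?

At the upper boundary (n = 1.58 to n = 1.0) the reflected ray undergoes no phase shift.
Bottom surface (1.0 → 1.47): reflection off a higher-index medium gives a half-wave phase shift.
Net: one phase inversion between the two reflected rays.
For dark reflection here: 2 n t = m λ.
λ = 2 n t / m = 886 / m nm.
m=1: 886 nm (IR); m=2: 443 nm (visible); m=3: 295 nm (UV).

1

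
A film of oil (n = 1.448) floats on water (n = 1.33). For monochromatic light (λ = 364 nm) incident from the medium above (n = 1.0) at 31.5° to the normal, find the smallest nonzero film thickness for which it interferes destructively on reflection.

Ray reflecting at the top interface goes from n = 1.0 toward n = 1.448: a half-wave phase shift.
At the lower boundary (n = 1.448 to n = 1.33) the reflected ray undergoes no phase shift.
The two reflections differ by half a wavelength.
With one net inversion, destructive interference in reflection requires 2 n t cos θ_r = m λ.
Snell's law: 1.0 sin 31.5° = 1.448 sin θ_r → sin θ_r = 0.361, cos θ_r = 0.933.
Minimum nonzero at m = 1: t = λ / (2 n cos θ_r) = 364 / (2 × 1.448 × 0.933) = 135 nm.

135 nm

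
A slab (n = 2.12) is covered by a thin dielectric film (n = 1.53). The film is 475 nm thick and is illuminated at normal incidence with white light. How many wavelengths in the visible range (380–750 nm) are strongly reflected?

Ray reflecting at the top interface goes from n = 1.0 toward n = 1.53: a half-wave phase shift.
Ray reflecting at the bottom interface goes from n = 1.53 toward n = 2.12: a half-wave phase shift.
The two reflections carry the same phase change, so no net offset.
For bright reflection here: 2 n t = m λ.
λ = 2 n t / m = 1454 / m nm.
m=1: 1454 nm (IR); m=2: 727 nm (visible); m=3: 485 nm (visible); m=4: 363 nm (UV).

2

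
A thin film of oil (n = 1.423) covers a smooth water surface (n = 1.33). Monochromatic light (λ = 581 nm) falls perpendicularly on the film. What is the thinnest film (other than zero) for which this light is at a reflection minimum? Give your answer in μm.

0.204 μm

Top surface (1.0 → 1.423): reflection off a higher-index medium gives a half-wave phase shift.
Ray reflecting at the bottom interface goes from n = 1.423 toward n = 1.33: no phase shift.
Exactly one π shift → a net half-wave offset.
For dark reflection here: 2 n t = m λ.
Minimum nonzero at m = 1: t = λ / (2 n) = 581 / (2 × 1.423) = 204 nm.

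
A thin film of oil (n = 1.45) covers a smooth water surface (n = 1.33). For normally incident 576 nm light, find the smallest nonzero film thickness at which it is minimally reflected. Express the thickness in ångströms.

Top surface (1.0 → 1.45): reflection off a higher-index medium gives a half-wave phase shift.
Ray reflecting at the bottom interface goes from n = 1.45 toward n = 1.33: no phase shift.
The two reflections differ by half a wavelength.
With one net inversion, destructive interference in reflection requires 2 n t = m λ.
Minimum nonzero at m = 1: t = λ / (2 n) = 576 / (2 × 1.45) = 199 nm.

1986 Å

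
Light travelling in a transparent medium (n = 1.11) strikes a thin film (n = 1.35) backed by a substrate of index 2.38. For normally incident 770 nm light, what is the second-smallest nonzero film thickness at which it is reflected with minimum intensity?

Top surface (1.11 → 1.35): reflection off a higher-index medium gives a half-wave phase shift.
Bottom surface (1.35 → 2.38): reflection off a higher-index medium gives a half-wave phase shift.
Net: no relative phase inversion (both shifts match).
For weak reflection here: 2 n t = (m + ½) λ.
The second-smallest nonzero thickness corresponds to m = 1: t = (m + ½) λ / (2 n) = 1.50 × 770 / (2 × 1.35) = 428 nm.

428 nm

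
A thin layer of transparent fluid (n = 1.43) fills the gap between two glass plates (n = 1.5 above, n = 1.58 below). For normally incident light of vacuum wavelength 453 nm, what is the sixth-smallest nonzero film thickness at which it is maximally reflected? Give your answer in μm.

0.871 μm

At the upper boundary (n = 1.5 to n = 1.43) the reflected ray undergoes no phase shift.
Bottom surface (1.43 → 1.58): reflection off a higher-index medium gives a half-wave phase shift.
Net: one phase inversion between the two reflected rays.
So the condition for constructive reflection is 2 n t = (m + ½) λ.
The sixth-smallest nonzero thickness corresponds to m = 5: t = (m + ½) λ / (2 n) = 5.50 × 453 / (2 × 1.43) = 871 nm.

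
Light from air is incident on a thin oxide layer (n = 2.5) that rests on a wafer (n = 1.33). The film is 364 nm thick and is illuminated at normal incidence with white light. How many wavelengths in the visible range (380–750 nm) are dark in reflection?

2

Ray reflecting at the top interface goes from n = 1.0 toward n = 2.5: a half-wave phase shift.
Ray reflecting at the bottom interface goes from n = 2.5 toward n = 1.33: no phase shift.
Exactly one π shift → a net half-wave offset.
With one net inversion, destructive interference in reflection requires 2 n t = m λ.
λ = 2 n t / m = 1820 / m nm.
m=2: 910 nm (IR); m=3: 607 nm (visible); m=4: 455 nm (visible); m=5: 364 nm (UV).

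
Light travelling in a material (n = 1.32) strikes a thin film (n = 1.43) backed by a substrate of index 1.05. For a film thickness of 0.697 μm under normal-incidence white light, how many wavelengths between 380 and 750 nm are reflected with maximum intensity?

Top surface (1.32 → 1.43): reflection off a higher-index medium gives a half-wave phase shift.
Ray reflecting at the bottom interface goes from n = 1.43 toward n = 1.05: no phase shift.
The two reflections differ by half a wavelength.
For strong reflection here: 2 n t = (m + ½) λ.
λ = 2 n t / (m + ½) = 1993 / (m + ½) nm.
m=2: 797 nm (IR); m=3: 570 nm (visible); m=4: 443 nm (visible); m=5: 362 nm (UV).

2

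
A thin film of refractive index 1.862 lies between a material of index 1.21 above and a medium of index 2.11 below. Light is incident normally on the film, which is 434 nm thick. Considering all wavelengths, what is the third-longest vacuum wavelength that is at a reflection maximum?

539 nm

Top surface (1.21 → 1.862): reflection off a higher-index medium gives a half-wave phase shift.
Ray reflecting at the bottom interface goes from n = 1.862 toward n = 2.11: a half-wave phase shift.
Zero or two π shifts → no net half-wave offset.
With no net inversion, constructive interference in reflection requires 2 n t = m λ.
λ = 2 n t / m. The third-longest wavelength is m = 3: λ = 2 × 1.862 × 434 / 3.00 = 539 nm.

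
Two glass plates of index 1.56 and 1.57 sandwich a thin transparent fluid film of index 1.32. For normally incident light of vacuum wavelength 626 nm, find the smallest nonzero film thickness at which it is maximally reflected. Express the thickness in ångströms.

Top surface (1.56 → 1.32): reflection off a lower-index medium gives no phase shift.
Ray reflecting at the bottom interface goes from n = 1.32 toward n = 1.57: a half-wave phase shift.
Exactly one π shift → a net half-wave offset.
So the condition for constructive reflection is 2 n t = (m + ½) λ.
Minimum at m = 0: t = λ / (4 n) = 626 / (4 × 1.32) = 119 nm.

1186 Å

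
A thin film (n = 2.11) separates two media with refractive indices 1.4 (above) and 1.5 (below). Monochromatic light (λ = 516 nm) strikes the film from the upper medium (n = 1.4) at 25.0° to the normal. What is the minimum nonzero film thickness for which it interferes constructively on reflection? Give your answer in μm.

Top surface (1.4 → 2.11): reflection off a higher-index medium gives a half-wave phase shift.
At the lower boundary (n = 2.11 to n = 1.5) the reflected ray undergoes no phase shift.
Net: one phase inversion between the two reflected rays.
With one net inversion, constructive interference in reflection requires 2 n t cos θ_r = (m + ½) λ.
Snell's law: 1.4 sin 25.0° = 2.11 sin θ_r → sin θ_r = 0.280, cos θ_r = 0.960.
Minimum at m = 0: t = λ / (4 n cos θ_r) = 516 / (4 × 2.11 × 0.960) = 63.7 nm.

0.0637 μm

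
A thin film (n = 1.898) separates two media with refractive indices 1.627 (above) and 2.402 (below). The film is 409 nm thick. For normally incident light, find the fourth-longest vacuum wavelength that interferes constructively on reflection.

Ray reflecting at the top interface goes from n = 1.627 toward n = 1.898: a half-wave phase shift.
Bottom surface (1.898 → 2.402): reflection off a higher-index medium gives a half-wave phase shift.
Zero or two π shifts → no net half-wave offset.
With no net inversion, constructive interference in reflection requires 2 n t = m λ.
λ = 2 n t / m. The fourth-longest wavelength is m = 4: λ = 2 × 1.898 × 409 / 4.00 = 388 nm.

388 nm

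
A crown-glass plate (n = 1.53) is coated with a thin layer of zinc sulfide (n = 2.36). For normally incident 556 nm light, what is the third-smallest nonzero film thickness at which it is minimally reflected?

353 nm

At the upper boundary (n = 1.0 to n = 2.36) the reflected ray undergoes a half-wave phase shift.
Bottom surface (2.36 → 1.53): reflection off a lower-index medium gives no phase shift.
Net: one phase inversion between the two reflected rays.
So the condition for destructive reflection is 2 n t = m λ.
The third-smallest nonzero thickness corresponds to m = 3: t = m λ / (2 n) = 3.00 × 556 / (2 × 2.36) = 353 nm.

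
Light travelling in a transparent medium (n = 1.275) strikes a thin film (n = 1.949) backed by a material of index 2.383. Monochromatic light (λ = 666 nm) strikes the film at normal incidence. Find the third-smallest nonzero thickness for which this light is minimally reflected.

427 nm

Ray reflecting at the top interface goes from n = 1.275 toward n = 1.949: a half-wave phase shift.
Bottom surface (1.949 → 2.383): reflection off a higher-index medium gives a half-wave phase shift.
Net: no relative phase inversion (both shifts match).
So the condition for destructive reflection is 2 n t = (m + ½) λ.
The third-smallest nonzero thickness corresponds to m = 2: t = (m + ½) λ / (2 n) = 2.50 × 666 / (2 × 1.949) = 427 nm.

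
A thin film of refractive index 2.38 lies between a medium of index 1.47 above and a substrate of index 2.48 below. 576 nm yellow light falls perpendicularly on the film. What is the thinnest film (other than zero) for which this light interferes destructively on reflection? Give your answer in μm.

At the upper boundary (n = 1.47 to n = 2.38) the reflected ray undergoes a half-wave phase shift.
Bottom surface (2.38 → 2.48): reflection off a higher-index medium gives a half-wave phase shift.
The two reflections carry the same phase change, so no net offset.
So the condition for destructive reflection is 2 n t = (m + ½) λ.
Minimum at m = 0: t = λ / (4 n) = 576 / (4 × 2.38) = 60.5 nm.

0.0605 μm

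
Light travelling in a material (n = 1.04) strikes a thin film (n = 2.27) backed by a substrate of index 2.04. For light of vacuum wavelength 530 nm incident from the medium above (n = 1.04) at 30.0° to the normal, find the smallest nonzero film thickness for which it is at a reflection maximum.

At the upper boundary (n = 1.04 to n = 2.27) the reflected ray undergoes a half-wave phase shift.
Ray reflecting at the bottom interface goes from n = 2.27 toward n = 2.04: no phase shift.
Exactly one π shift → a net half-wave offset.
With one net inversion, constructive interference in reflection requires 2 n t cos θ_r = (m + ½) λ.
Snell's law: 1.04 sin 30.0° = 2.27 sin θ_r → sin θ_r = 0.229, cos θ_r = 0.973.
Minimum at m = 0: t = λ / (4 n cos θ_r) = 530 / (4 × 2.27 × 0.973) = 60.0 nm.

60.0 nm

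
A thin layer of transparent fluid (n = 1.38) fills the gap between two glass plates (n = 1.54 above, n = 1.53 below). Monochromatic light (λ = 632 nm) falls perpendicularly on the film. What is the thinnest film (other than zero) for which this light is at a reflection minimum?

229 nm

Top surface (1.54 → 1.38): reflection off a lower-index medium gives no phase shift.
Bottom surface (1.38 → 1.53): reflection off a higher-index medium gives a half-wave phase shift.
Exactly one π shift → a net half-wave offset.
For minimum reflection here: 2 n t = m λ.
Minimum nonzero at m = 1: t = λ / (2 n) = 632 / (2 × 1.38) = 229 nm.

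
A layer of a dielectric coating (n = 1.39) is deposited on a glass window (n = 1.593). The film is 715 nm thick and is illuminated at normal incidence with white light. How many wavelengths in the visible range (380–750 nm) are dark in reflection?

2

Ray reflecting at the top interface goes from n = 1.0 toward n = 1.39: a half-wave phase shift.
Bottom surface (1.39 → 1.593): reflection off a higher-index medium gives a half-wave phase shift.
Net: no relative phase inversion (both shifts match).
With no net inversion, destructive interference in reflection requires 2 n t = (m + ½) λ.
λ = 2 n t / (m + ½) = 1988 / (m + ½) nm.
m=2: 795 nm (IR); m=3: 568 nm (visible); m=4: 442 nm (visible); m=5: 361 nm (UV).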